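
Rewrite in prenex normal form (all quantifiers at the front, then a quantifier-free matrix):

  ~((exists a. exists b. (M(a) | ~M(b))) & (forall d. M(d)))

Push ¬ through the quantifiers and connectives to reach negation normal form:
  (forall a. forall b. (~M(a) & M(b))) | (exists d. ~M(d))
Pull the quantifiers to the front (each side's bound variable is not free in the other side):
  forall a. forall b. exists d. (~M(a) & M(b) | ~M(d))

forall a. forall b. exists d. (~M(a) & M(b) | ~M(d))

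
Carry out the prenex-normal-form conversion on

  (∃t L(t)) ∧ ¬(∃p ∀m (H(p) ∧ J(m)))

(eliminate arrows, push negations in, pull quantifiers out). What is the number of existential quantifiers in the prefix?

Move each ¬ inward, flipping quantifiers it crosses:
  (∃t L(t)) ∧ (∀p ∃m (¬H(p) ∨ ¬J(m)))
All bound variables are already distinct, so no renaming is needed.
Extract every quantifier outward, since the variables are now distinct and don't occur free across branches:
  ∃t ∀p ∃m (L(t) ∧ (¬H(p) ∨ ¬J(m)))
The prefix is ∃t ∀p ∃m: 1 universal, 2 existential.

2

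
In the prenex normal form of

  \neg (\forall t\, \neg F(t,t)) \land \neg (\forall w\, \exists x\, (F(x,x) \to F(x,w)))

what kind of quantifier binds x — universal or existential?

universal

Eliminate → and ↔ using ¬ and ∨.
  \neg (\forall t\, \neg F(t,t)) \land \neg (\forall w\, \exists x\, (\neg F(x,x) \lor F(x,w)))
Push ¬ through the quantifiers and connectives to reach negation normal form:
  (\exists t\, F(t,t)) \land (\exists w\, \forall x\, (F(x,x) \land \neg F(x,w)))
All bound variables are already distinct, so no renaming is needed.
Finally move all quantifiers to the prefix:
  \exists t\, \exists w\, \forall x\, (F(t,t) \land F(x,x) \land \neg F(x,w))
The quantifier \exists x sits under an odd number of negations (counting the antecedent side of each →), so it flips to \forall x.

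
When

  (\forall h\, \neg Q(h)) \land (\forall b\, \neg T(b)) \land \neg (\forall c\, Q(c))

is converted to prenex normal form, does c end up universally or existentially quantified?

Push ¬ through the quantifiers and connectives to reach negation normal form:
  (\forall h\, \neg Q(h)) \land (\forall b\, \neg T(b)) \land (\exists c\, \neg Q(c))
All bound variables are already distinct, so no renaming is needed.
Extract every quantifier outward, since the variables are now distinct and don't occur free across branches:
  \forall h\, \forall b\, \exists c\, (\neg Q(h) \land \neg T(b) \land \neg Q(c))
The quantifier \forall c sits under an odd number of negations, so it flips to \exists c.

existential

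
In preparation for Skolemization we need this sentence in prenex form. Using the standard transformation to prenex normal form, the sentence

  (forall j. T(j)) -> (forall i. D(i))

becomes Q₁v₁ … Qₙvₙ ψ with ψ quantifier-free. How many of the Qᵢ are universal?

First replace A → B with ¬A ∨ B.
  ~(forall j. T(j)) | (forall i. D(i))
Drive negations inward (¬∀x A ≡ ∃x ¬A, ¬∃x A ≡ ∀x ¬A, De Morgan for ∧/∨):
  (exists j. ~T(j)) | (forall i. D(i))
All bound variables are already distinct, so no renaming is needed.
Finally move all quantifiers to the prefix:
  exists j. forall i. (~T(j) | D(i))
The prefix is exists j forall i: 1 universal, 1 existential.

1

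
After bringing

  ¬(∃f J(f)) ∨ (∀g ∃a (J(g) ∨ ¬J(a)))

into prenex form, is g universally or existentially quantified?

Drive negations inward (¬∀x A ≡ ∃x ¬A, ¬∃x A ≡ ∀x ¬A, De Morgan for ∧/∨):
  (∀f ¬J(f)) ∨ (∀g ∃a (J(g) ∨ ¬J(a)))
All bound variables are already distinct, so no renaming is needed.
Finally move all quantifiers to the prefix:
  ∀f ∀g ∃a (¬J(f) ∨ J(g) ∨ ¬J(a))
The quantifier ∀g sits under an even number of negations, so it remains universal.

universal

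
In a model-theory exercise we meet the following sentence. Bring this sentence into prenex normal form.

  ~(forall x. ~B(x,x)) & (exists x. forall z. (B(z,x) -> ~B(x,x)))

Eliminate → and ↔ using ¬ and ∨.
  ~(forall x. ~B(x,x)) & (exists x. forall z. (~B(z,x) | ~B(x,x)))
Move each ¬ inward, flipping quantifiers it crosses:
  (exists x. B(x,x)) & (exists x. forall z. (~B(z,x) | ~B(x,x)))
Give each quantifier a distinct variable: x↦v1.
  (exists x. B(x,x)) & (exists v1. forall z. (~B(z,v1) | ~B(v1,v1)))
Finally move all quantifiers to the prefix:
  exists x. exists v1. forall z. (B(x,x) & (~B(z,v1) | ~B(v1,v1)))

exists x. exists v1. forall z. (B(x,x) & (~B(z,v1) | ~B(v1,v1)))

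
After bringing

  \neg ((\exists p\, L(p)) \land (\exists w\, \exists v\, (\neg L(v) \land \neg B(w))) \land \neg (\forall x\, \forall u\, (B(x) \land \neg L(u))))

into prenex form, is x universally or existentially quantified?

Drive negations inward (¬∀x A ≡ ∃x ¬A, ¬∃x A ≡ ∀x ¬A, De Morgan for ∧/∨):
  (\forall p\, \neg L(p)) \lor (\forall w\, \forall v\, (L(v) \lor B(w))) \lor (\forall x\, \forall u\, (B(x) \land \neg L(u)))
All bound variables are already distinct, so no renaming is needed.
Finally move all quantifiers to the prefix:
  \forall p\, \forall w\, \forall v\, \forall x\, \forall u\, (\neg L(p) \lor L(v) \lor B(w) \lor B(x) \land \neg L(u))
The quantifier \forall x sits under an even number of negations, so it remains universal.

universal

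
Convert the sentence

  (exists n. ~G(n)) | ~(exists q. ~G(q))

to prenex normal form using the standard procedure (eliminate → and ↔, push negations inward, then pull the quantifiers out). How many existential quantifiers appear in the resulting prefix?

1

Move each ¬ inward, flipping quantifiers it crosses:
  (exists n. ~G(n)) | (forall q. G(q))
All bound variables are already distinct, so no renaming is needed.
Pull the quantifiers to the front (each side's bound variable is not free in the other side):
  exists n. forall q. (~G(n) | G(q))
The prefix is exists n forall q: 1 universal, 1 existential.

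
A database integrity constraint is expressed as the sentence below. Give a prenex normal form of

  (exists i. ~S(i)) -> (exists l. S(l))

forall i. exists l. (S(i) | S(l))

First replace A → B with ¬A ∨ B.
  ~(exists i. ~S(i)) | (exists l. S(l))
Push ¬ through the quantifiers and connectives to reach negation normal form:
  (forall i. S(i)) | (exists l. S(l))
All bound variables are already distinct, so no renaming is needed.
Finally move all quantifiers to the prefix:
  forall i. exists l. (S(i) | S(l))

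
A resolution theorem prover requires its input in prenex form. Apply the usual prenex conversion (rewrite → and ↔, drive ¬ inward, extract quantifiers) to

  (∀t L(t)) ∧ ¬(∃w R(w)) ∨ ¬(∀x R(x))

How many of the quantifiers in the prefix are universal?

Move each ¬ inward, flipping quantifiers it crosses:
  (∀t L(t)) ∧ (∀w ¬R(w)) ∨ (∃x ¬R(x))
All bound variables are already distinct, so no renaming is needed.
Finally move all quantifiers to the prefix:
  ∀t ∀w ∃x (L(t) ∧ ¬R(w) ∨ ¬R(x))
The prefix is ∀t ∀w ∃x: 2 universal, 1 existential.

2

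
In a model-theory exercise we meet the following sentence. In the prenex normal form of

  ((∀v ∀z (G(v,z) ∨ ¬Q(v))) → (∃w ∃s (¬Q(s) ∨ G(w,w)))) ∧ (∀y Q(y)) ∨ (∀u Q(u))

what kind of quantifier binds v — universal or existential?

existential

Eliminate → and ↔ using ¬ and ∨.
  (¬(∀v ∀z (G(v,z) ∨ ¬Q(v))) ∨ (∃w ∃s (¬Q(s) ∨ G(w,w)))) ∧ (∀y Q(y)) ∨ (∀u Q(u))
Push ¬ through the quantifiers and connectives to reach negation normal form:
  ((∃v ∃z (¬G(v,z) ∧ Q(v))) ∨ (∃w ∃s (¬Q(s) ∨ G(w,w)))) ∧ (∀y Q(y)) ∨ (∀u Q(u))
Pull the quantifiers to the front (each side's bound variable is not free in the other side):
  ∃v ∃z ∃w ∃s ∀y ∀u ((¬G(v,z) ∧ Q(v) ∨ ¬Q(s) ∨ G(w,w)) ∧ Q(y) ∨ Q(u))
The quantifier ∀v sits under an odd number of negations (counting the antecedent side of each →), so it flips to ∃v.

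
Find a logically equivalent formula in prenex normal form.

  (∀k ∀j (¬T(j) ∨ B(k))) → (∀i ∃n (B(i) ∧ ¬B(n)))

∃k ∃j ∀i ∃n (T(j) ∧ ¬B(k) ∨ B(i) ∧ ¬B(n))

Eliminate → and ↔ using ¬ and ∨.
  ¬(∀k ∀j (¬T(j) ∨ B(k))) ∨ (∀i ∃n (B(i) ∧ ¬B(n)))
Push ¬ through the quantifiers and connectives to reach negation normal form:
  (∃k ∃j (T(j) ∧ ¬B(k))) ∨ (∀i ∃n (B(i) ∧ ¬B(n)))
All bound variables are already distinct, so no renaming is needed.
Extract every quantifier outward, since the variables are now distinct and don't occur free across branches:
  ∃k ∃j ∀i ∃n (T(j) ∧ ¬B(k) ∨ B(i) ∧ ¬B(n))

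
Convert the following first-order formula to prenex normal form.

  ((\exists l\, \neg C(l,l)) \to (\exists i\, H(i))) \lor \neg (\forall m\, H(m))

Rewrite implications/biconditionals: A → B as ¬A ∨ B.
  \neg (\exists l\, \neg C(l,l)) \lor (\exists i\, H(i)) \lor \neg (\forall m\, H(m))
Drive negations inward (¬∀x A ≡ ∃x ¬A, ¬∃x A ≡ ∀x ¬A, De Morgan for ∧/∨):
  (\forall l\, C(l,l)) \lor (\exists i\, H(i)) \lor (\exists m\, \neg H(m))
Finally move all quantifiers to the prefix:
  \forall l\, \exists i\, \exists m\, (C(l,l) \lor H(i) \lor \neg H(m))

\forall l\, \exists i\, \exists m\, (C(l,l) \lor H(i) \lor \neg H(m))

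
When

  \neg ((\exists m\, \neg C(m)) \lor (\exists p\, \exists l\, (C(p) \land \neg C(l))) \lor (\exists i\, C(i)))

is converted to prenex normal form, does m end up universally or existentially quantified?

Drive negations inward (¬∀x A ≡ ∃x ¬A, ¬∃x A ≡ ∀x ¬A, De Morgan for ∧/∨):
  (\forall m\, C(m)) \land (\forall p\, \forall l\, (\neg C(p) \lor C(l))) \land (\forall i\, \neg C(i))
All bound variables are already distinct, so no renaming is needed.
Extract every quantifier outward, since the variables are now distinct and don't occur free across branches:
  \forall m\, \forall p\, \forall l\, \forall i\, (C(m) \land (\neg C(p) \lor C(l)) \land \neg C(i))
The quantifier \exists m sits under an odd number of negations, so it flips to \forall m.

universal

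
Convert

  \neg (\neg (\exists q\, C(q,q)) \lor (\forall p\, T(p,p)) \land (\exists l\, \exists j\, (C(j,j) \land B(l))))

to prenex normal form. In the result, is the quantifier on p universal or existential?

Move each ¬ inward, flipping quantifiers it crosses:
  (\exists q\, C(q,q)) \land ((\exists p\, \neg T(p,p)) \lor (\forall l\, \forall j\, (\neg C(j,j) \lor \neg B(l))))
Extract every quantifier outward, since the variables are now distinct and don't occur free across branches:
  \exists q\, \exists p\, \forall l\, \forall j\, (C(q,q) \land (\neg T(p,p) \lor \neg C(j,j) \lor \neg B(l)))
The quantifier \forall p sits under an odd number of negations, so it flips to \exists p.

existential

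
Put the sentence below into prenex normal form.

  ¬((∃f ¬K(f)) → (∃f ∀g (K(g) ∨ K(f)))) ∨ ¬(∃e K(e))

First replace A → B with ¬A ∨ B.
  ¬(¬(∃f ¬K(f)) ∨ (∃f ∀g (K(g) ∨ K(f)))) ∨ ¬(∃e K(e))
Move each ¬ inward, flipping quantifiers it crosses:
  (∃f ¬K(f)) ∧ (∀f ∃g (¬K(g) ∧ ¬K(f))) ∨ (∀e ¬K(e))
Rename bound variables to avoid capture: f↦z.
  (∃f ¬K(f)) ∧ (∀z ∃g (¬K(g) ∧ ¬K(z))) ∨ (∀e ¬K(e))
Pull the quantifiers to the front (each side's bound variable is not free in the other side):
  ∃f ∀z ∃g ∀e (¬K(f) ∧ ¬K(g) ∧ ¬K(z) ∨ ¬K(e))

∃f ∀z ∃g ∀e (¬K(f) ∧ ¬K(g) ∧ ¬K(z) ∨ ¬K(e))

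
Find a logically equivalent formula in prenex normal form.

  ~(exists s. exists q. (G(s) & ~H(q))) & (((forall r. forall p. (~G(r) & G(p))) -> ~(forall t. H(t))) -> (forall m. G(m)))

forall s. forall q. forall r. forall p. forall t. forall m. ((~G(s) | H(q)) & (~G(r) & G(p) & H(t) | G(m)))

First replace A → B with ¬A ∨ B.
  ~(exists s. exists q. (G(s) & ~H(q))) & (~(~(forall r. forall p. (~G(r) & G(p))) | ~(forall t. H(t))) | (forall m. G(m)))
Move each ¬ inward, flipping quantifiers it crosses:
  (forall s. forall q. (~G(s) | H(q))) & ((forall r. forall p. (~G(r) & G(p))) & (forall t. H(t)) | (forall m. G(m)))
All bound variables are already distinct, so no renaming is needed.
Pull the quantifiers to the front (each side's bound variable is not free in the other side):
  forall s. forall q. forall r. forall p. forall t. forall m. ((~G(s) | H(q)) & (~G(r) & G(p) & H(t) | G(m)))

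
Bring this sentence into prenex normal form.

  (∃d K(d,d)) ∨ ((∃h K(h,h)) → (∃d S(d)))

∃d ∀h ∃s (K(d,d) ∨ ¬K(h,h) ∨ S(s))

First replace A → B with ¬A ∨ B.
  (∃d K(d,d)) ∨ ¬(∃h K(h,h)) ∨ (∃d S(d))
Push ¬ through the quantifiers and connectives to reach negation normal form:
  (∃d K(d,d)) ∨ (∀h ¬K(h,h)) ∨ (∃d S(d))
Give each quantifier a distinct variable: d↦s.
  (∃d K(d,d)) ∨ (∀h ¬K(h,h)) ∨ (∃s S(s))
Extract every quantifier outward, since the variables are now distinct and don't occur free across branches:
  ∃d ∀h ∃s (K(d,d) ∨ ¬K(h,h) ∨ S(s))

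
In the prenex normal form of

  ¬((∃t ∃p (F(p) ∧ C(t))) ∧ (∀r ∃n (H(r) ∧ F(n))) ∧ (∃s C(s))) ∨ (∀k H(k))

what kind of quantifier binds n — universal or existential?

universal

Push ¬ through the quantifiers and connectives to reach negation normal form:
  (∀t ∀p (¬F(p) ∨ ¬C(t))) ∨ (∃r ∀n (¬H(r) ∨ ¬F(n))) ∨ (∀s ¬C(s)) ∨ (∀k H(k))
All bound variables are already distinct, so no renaming is needed.
Finally move all quantifiers to the prefix:
  ∀t ∀p ∃r ∀n ∀s ∀k (¬F(p) ∨ ¬C(t) ∨ ¬H(r) ∨ ¬F(n) ∨ ¬C(s) ∨ H(k))
The quantifier ∃n sits under an odd number of negations, so it flips to ∀n.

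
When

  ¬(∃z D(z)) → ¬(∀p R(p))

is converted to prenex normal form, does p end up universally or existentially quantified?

existential

First replace A → B with ¬A ∨ B.
  ¬¬(∃z D(z)) ∨ ¬(∀p R(p))
Push ¬ through the quantifiers and connectives to reach negation normal form:
  (∃z D(z)) ∨ (∃p ¬R(p))
Finally move all quantifiers to the prefix:
  ∃z ∃p (D(z) ∨ ¬R(p))
The quantifier ∀p sits under an odd number of negations (counting the antecedent side of each →), so it flips to ∃p.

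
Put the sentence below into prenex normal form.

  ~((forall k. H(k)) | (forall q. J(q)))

Push ¬ through the quantifiers and connectives to reach negation normal form:
  (exists k. ~H(k)) & (exists q. ~J(q))
All bound variables are already distinct, so no renaming is needed.
Finally move all quantifiers to the prefix:
  exists k. exists q. (~H(k) & ~J(q))

exists k. exists q. (~H(k) & ~J(q))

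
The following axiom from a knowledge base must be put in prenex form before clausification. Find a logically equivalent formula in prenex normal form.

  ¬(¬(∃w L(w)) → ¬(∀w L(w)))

First replace A → B with ¬A ∨ B.
  ¬(¬¬(∃w L(w)) ∨ ¬(∀w L(w)))
Move each ¬ inward, flipping quantifiers it crosses:
  (∀w ¬L(w)) ∧ (∀w L(w))
Rename bound variables to avoid capture: w↦t.
  (∀w ¬L(w)) ∧ (∀t L(t))
Extract every quantifier outward, since the variables are now distinct and don't occur free across branches:
  ∀w ∀t (¬L(w) ∧ L(t))

∀w ∀t (¬L(w) ∧ L(t))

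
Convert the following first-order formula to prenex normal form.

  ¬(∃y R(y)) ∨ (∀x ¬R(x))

∀y ∀x (¬R(y) ∨ ¬R(x))

Drive negations inward (¬∀x A ≡ ∃x ¬A, ¬∃x A ≡ ∀x ¬A, De Morgan for ∧/∨):
  (∀y ¬R(y)) ∨ (∀x ¬R(x))
Finally move all quantifiers to the prefix:
  ∀y ∀x (¬R(y) ∨ ¬R(x))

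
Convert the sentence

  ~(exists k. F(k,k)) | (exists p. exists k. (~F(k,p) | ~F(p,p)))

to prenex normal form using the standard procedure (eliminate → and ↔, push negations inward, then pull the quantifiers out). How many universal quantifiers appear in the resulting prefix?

Move each ¬ inward, flipping quantifiers it crosses:
  (forall k. ~F(k,k)) | (exists p. exists k. (~F(k,p) | ~F(p,p)))
Rename bound variables to avoid capture: k↦a.
  (forall k. ~F(k,k)) | (exists p. exists a. (~F(a,p) | ~F(p,p)))
Finally move all quantifiers to the prefix:
  forall k. exists p. exists a. (~F(k,k) | ~F(a,p) | ~F(p,p))
The prefix is forall k exists p exists a: 1 universal, 2 existential.

1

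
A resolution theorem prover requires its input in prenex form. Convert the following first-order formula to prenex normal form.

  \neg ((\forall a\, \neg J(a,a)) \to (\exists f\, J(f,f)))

Rewrite implications/biconditionals: A → B as ¬A ∨ B.
  \neg (\neg (\forall a\, \neg J(a,a)) \lor (\exists f\, J(f,f)))
Move each ¬ inward, flipping quantifiers it crosses:
  (\forall a\, \neg J(a,a)) \land (\forall f\, \neg J(f,f))
Pull the quantifiers to the front (each side's bound variable is not free in the other side):
  \forall a\, \forall f\, (\neg J(a,a) \land \neg J(f,f))

\forall a\, \forall f\, (\neg J(a,a) \land \neg J(f,f))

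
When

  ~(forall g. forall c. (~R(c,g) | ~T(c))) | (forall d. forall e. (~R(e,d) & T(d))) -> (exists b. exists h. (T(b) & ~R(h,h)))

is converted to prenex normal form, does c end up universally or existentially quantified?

universal

Rewrite implications/biconditionals: A → B as ¬A ∨ B.
  ~(~(forall g. forall c. (~R(c,g) | ~T(c))) | (forall d. forall e. (~R(e,d) & T(d)))) | (exists b. exists h. (T(b) & ~R(h,h)))
Drive negations inward (¬∀x A ≡ ∃x ¬A, ¬∃x A ≡ ∀x ¬A, De Morgan for ∧/∨):
  (forall g. forall c. (~R(c,g) | ~T(c))) & (exists d. exists e. (R(e,d) | ~T(d))) | (exists b. exists h. (T(b) & ~R(h,h)))
Finally move all quantifiers to the prefix:
  forall g. forall c. exists d. exists e. exists b. exists h. ((~R(c,g) | ~T(c)) & (R(e,d) | ~T(d)) | T(b) & ~R(h,h))
The quantifier forall c sits under an even number of negations (counting the antecedent side of each →), so it remains universal.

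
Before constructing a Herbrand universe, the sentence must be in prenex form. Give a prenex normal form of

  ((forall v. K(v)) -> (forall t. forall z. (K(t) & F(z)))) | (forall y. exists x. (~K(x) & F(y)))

Eliminate → and ↔ using ¬ and ∨.
  ~(forall v. K(v)) | (forall t. forall z. (K(t) & F(z))) | (forall y. exists x. (~K(x) & F(y)))
Drive negations inward (¬∀x A ≡ ∃x ¬A, ¬∃x A ≡ ∀x ¬A, De Morgan for ∧/∨):
  (exists v. ~K(v)) | (forall t. forall z. (K(t) & F(z))) | (forall y. exists x. (~K(x) & F(y)))
Extract every quantifier outward, since the variables are now distinct and don't occur free across branches:
  exists v. forall t. forall z. forall y. exists x. (~K(v) | K(t) & F(z) | ~K(x) & F(y))

exists v. forall t. forall z. forall y. exists x. (~K(v) | K(t) & F(z) | ~K(x) & F(y))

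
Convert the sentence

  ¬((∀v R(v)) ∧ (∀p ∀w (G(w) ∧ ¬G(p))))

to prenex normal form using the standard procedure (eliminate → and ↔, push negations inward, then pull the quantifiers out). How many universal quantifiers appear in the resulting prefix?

0

Push ¬ through the quantifiers and connectives to reach negation normal form:
  (∃v ¬R(v)) ∨ (∃p ∃w (¬G(w) ∨ G(p)))
All bound variables are already distinct, so no renaming is needed.
Finally move all quantifiers to the prefix:
  ∃v ∃p ∃w (¬R(v) ∨ ¬G(w) ∨ G(p))
The prefix is ∃v ∃p ∃w: 0 universal, 3 existential.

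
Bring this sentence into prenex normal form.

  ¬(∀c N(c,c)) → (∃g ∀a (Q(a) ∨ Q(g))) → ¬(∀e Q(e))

∀c ∀g ∃a ∃e (N(c,c) ∨ ¬Q(a) ∧ ¬Q(g) ∨ ¬Q(e))

Rewrite implications/biconditionals: A → B as ¬A ∨ B.
  ¬¬(∀c N(c,c)) ∨ ¬(∃g ∀a (Q(a) ∨ Q(g))) ∨ ¬(∀e Q(e))
Push ¬ through the quantifiers and connectives to reach negation normal form:
  (∀c N(c,c)) ∨ (∀g ∃a (¬Q(a) ∧ ¬Q(g))) ∨ (∃e ¬Q(e))
All bound variables are already distinct, so no renaming is needed.
Extract every quantifier outward, since the variables are now distinct and don't occur free across branches:
  ∀c ∀g ∃a ∃e (N(c,c) ∨ ¬Q(a) ∧ ¬Q(g) ∨ ¬Q(e))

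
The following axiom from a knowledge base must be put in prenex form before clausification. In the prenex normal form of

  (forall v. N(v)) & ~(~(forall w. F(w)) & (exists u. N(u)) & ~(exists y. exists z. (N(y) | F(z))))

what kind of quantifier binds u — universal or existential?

Drive negations inward (¬∀x A ≡ ∃x ¬A, ¬∃x A ≡ ∀x ¬A, De Morgan for ∧/∨):
  (forall v. N(v)) & ((forall w. F(w)) | (forall u. ~N(u)) | (exists y. exists z. (N(y) | F(z))))
All bound variables are already distinct, so no renaming is needed.
Pull the quantifiers to the front (each side's bound variable is not free in the other side):
  forall v. forall w. forall u. exists y. exists z. (N(v) & (F(w) | ~N(u) | N(y) | F(z)))
The quantifier exists u sits under an odd number of negations, so it flips to forall u.

universal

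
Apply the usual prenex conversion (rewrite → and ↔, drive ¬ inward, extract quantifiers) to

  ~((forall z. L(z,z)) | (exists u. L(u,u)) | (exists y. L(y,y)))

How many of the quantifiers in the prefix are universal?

Push ¬ through the quantifiers and connectives to reach negation normal form:
  (exists z. ~L(z,z)) & (forall u. ~L(u,u)) & (forall y. ~L(y,y))
All bound variables are already distinct, so no renaming is needed.
Finally move all quantifiers to the prefix:
  exists z. forall u. forall y. (~L(z,z) & ~L(u,u) & ~L(y,y))
The prefix is exists z forall u forall y: 2 universal, 1 existential.

2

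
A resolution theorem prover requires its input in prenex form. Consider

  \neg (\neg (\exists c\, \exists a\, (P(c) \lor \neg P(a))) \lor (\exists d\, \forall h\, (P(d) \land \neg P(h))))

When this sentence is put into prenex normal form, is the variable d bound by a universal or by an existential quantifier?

Move each ¬ inward, flipping quantifiers it crosses:
  (\exists c\, \exists a\, (P(c) \lor \neg P(a))) \land (\forall d\, \exists h\, (\neg P(d) \lor P(h)))
All bound variables are already distinct, so no renaming is needed.
Pull the quantifiers to the front (each side's bound variable is not free in the other side):
  \exists c\, \exists a\, \forall d\, \exists h\, ((P(c) \lor \neg P(a)) \land (\neg P(d) \lor P(h)))
The quantifier \exists d sits under an odd number of negations, so it flips to \forall d.

universal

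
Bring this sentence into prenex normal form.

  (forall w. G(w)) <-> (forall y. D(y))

Rewrite implications/biconditionals: A → B as ¬A ∨ B; A ↔ B as (¬A ∨ B) ∧ (¬B ∨ A).
  (~(forall w. G(w)) | (forall y. D(y))) & (~(forall y. D(y)) | (forall w. G(w)))
Move each ¬ inward, flipping quantifiers it crosses:
  ((exists w. ~G(w)) | (forall y. D(y))) & ((exists y. ~D(y)) | (forall w. G(w)))
Give each quantifier a distinct variable: y↦a, w↦y1.
  ((exists w. ~G(w)) | (forall y. D(y))) & ((exists a. ~D(a)) | (forall y1. G(y1)))
Pull the quantifiers to the front (each side's bound variable is not free in the other side):
  exists w. forall y. exists a. forall y1. ((~G(w) | D(y)) & (~D(a) | G(y1)))

exists w. forall y. exists a. forall y1. ((~G(w) | D(y)) & (~D(a) | G(y1)))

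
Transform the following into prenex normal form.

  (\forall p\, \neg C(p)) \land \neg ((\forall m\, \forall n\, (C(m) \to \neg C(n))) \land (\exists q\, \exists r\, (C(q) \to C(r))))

\forall p\, \exists m\, \exists n\, \forall q\, \forall r\, (\neg C(p) \land (C(m) \land C(n) \lor C(q) \land \neg C(r)))

Eliminate → and ↔ using ¬ and ∨.
  (\forall p\, \neg C(p)) \land \neg ((\forall m\, \forall n\, (\neg C(m) \lor \neg C(n))) \land (\exists q\, \exists r\, (\neg C(q) \lor C(r))))
Move each ¬ inward, flipping quantifiers it crosses:
  (\forall p\, \neg C(p)) \land ((\exists m\, \exists n\, (C(m) \land C(n))) \lor (\forall q\, \forall r\, (C(q) \land \neg C(r))))
Pull the quantifiers to the front (each side's bound variable is not free in the other side):
  \forall p\, \exists m\, \exists n\, \forall q\, \forall r\, (\neg C(p) \land (C(m) \land C(n) \lor C(q) \land \neg C(r)))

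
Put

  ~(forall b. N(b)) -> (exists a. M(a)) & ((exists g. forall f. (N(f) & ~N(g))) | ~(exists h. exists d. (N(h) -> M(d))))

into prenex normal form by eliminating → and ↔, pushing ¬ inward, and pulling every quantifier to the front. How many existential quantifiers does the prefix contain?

2

Rewrite implications/biconditionals: A → B as ¬A ∨ B.
  ~~(forall b. N(b)) | (exists a. M(a)) & ((exists g. forall f. (N(f) & ~N(g))) | ~(exists h. exists d. (~N(h) | M(d))))
Push ¬ through the quantifiers and connectives to reach negation normal form:
  (forall b. N(b)) | (exists a. M(a)) & ((exists g. forall f. (N(f) & ~N(g))) | (forall h. forall d. (N(h) & ~M(d))))
All bound variables are already distinct, so no renaming is needed.
Pull the quantifiers to the front (each side's bound variable is not free in the other side):
  forall b. exists a. exists g. forall f. forall h. forall d. (N(b) | M(a) & (N(f) & ~N(g) | N(h) & ~M(d)))
The prefix is forall b exists a exists g forall f forall h forall d: 4 universal, 2 existential.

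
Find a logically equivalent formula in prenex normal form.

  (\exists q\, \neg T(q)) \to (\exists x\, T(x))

\forall q\, \exists x\, (T(q) \lor T(x))

Rewrite implications/biconditionals: A → B as ¬A ∨ B.
  \neg (\exists q\, \neg T(q)) \lor (\exists x\, T(x))
Move each ¬ inward, flipping quantifiers it crosses:
  (\forall q\, T(q)) \lor (\exists x\, T(x))
Finally move all quantifiers to the prefix:
  \forall q\, \exists x\, (T(q) \lor T(x))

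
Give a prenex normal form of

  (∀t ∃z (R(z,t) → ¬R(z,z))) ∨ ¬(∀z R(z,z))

Rewrite implications/biconditionals: A → B as ¬A ∨ B.
  (∀t ∃z (¬R(z,t) ∨ ¬R(z,z))) ∨ ¬(∀z R(z,z))
Drive negations inward (¬∀x A ≡ ∃x ¬A, ¬∃x A ≡ ∀x ¬A, De Morgan for ∧/∨):
  (∀t ∃z (¬R(z,t) ∨ ¬R(z,z))) ∨ (∃z ¬R(z,z))
Standardize variables apart so no two quantifiers bind the same name: z↦c.
  (∀t ∃z (¬R(z,t) ∨ ¬R(z,z))) ∨ (∃c ¬R(c,c))
Pull the quantifiers to the front (each side's bound variable is not free in the other side):
  ∀t ∃z ∃c (¬R(z,t) ∨ ¬R(z,z) ∨ ¬R(c,c))

∀t ∃z ∃c (¬R(z,t) ∨ ¬R(z,z) ∨ ¬R(c,c))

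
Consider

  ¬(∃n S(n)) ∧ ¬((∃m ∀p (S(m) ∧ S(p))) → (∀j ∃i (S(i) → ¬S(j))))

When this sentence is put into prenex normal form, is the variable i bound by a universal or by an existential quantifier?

universal

Rewrite implications/biconditionals: A → B as ¬A ∨ B.
  ¬(∃n S(n)) ∧ ¬(¬(∃m ∀p (S(m) ∧ S(p))) ∨ (∀j ∃i (¬S(i) ∨ ¬S(j))))
Push ¬ through the quantifiers and connectives to reach negation normal form:
  (∀n ¬S(n)) ∧ (∃m ∀p (S(m) ∧ S(p))) ∧ (∃j ∀i (S(i) ∧ S(j)))
All bound variables are already distinct, so no renaming is needed.
Extract every quantifier outward, since the variables are now distinct and don't occur free across branches:
  ∀n ∃m ∀p ∃j ∀i (¬S(n) ∧ S(m) ∧ S(p) ∧ S(i) ∧ S(j))
The quantifier ∃i sits under an odd number of negations (counting the antecedent side of each →), so it flips to ∀i.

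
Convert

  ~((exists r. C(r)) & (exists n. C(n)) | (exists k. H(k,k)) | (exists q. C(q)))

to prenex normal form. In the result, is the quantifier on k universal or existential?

universal

Move each ¬ inward, flipping quantifiers it crosses:
  ((forall r. ~C(r)) | (forall n. ~C(n))) & (forall k. ~H(k,k)) & (forall q. ~C(q))
Extract every quantifier outward, since the variables are now distinct and don't occur free across branches:
  forall r. forall n. forall k. forall q. ((~C(r) | ~C(n)) & ~H(k,k) & ~C(q))
The quantifier exists k sits under an odd number of negations, so it flips to forall k.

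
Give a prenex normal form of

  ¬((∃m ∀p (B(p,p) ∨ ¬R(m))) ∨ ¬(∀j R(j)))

∀m ∃p ∀j (¬B(p,p) ∧ R(m) ∧ R(j))

Push ¬ through the quantifiers and connectives to reach negation normal form:
  (∀m ∃p (¬B(p,p) ∧ R(m))) ∧ (∀j R(j))
Extract every quantifier outward, since the variables are now distinct and don't occur free across branches:
  ∀m ∃p ∀j (¬B(p,p) ∧ R(m) ∧ R(j))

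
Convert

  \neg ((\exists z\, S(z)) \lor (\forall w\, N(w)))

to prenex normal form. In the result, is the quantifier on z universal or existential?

universal

Move each ¬ inward, flipping quantifiers it crosses:
  (\forall z\, \neg S(z)) \land (\exists w\, \neg N(w))
All bound variables are already distinct, so no renaming is needed.
Extract every quantifier outward, since the variables are now distinct and don't occur free across branches:
  \forall z\, \exists w\, (\neg S(z) \land \neg N(w))
The quantifier \exists z sits under an odd number of negations, so it flips to \forall z.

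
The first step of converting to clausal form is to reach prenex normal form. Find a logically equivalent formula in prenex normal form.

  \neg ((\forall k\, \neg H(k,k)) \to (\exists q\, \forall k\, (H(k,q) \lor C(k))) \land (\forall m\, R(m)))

Rewrite implications/biconditionals: A → B as ¬A ∨ B.
  \neg (\neg (\forall k\, \neg H(k,k)) \lor (\exists q\, \forall k\, (H(k,q) \lor C(k))) \land (\forall m\, R(m)))
Drive negations inward (¬∀x A ≡ ∃x ¬A, ¬∃x A ≡ ∀x ¬A, De Morgan for ∧/∨):
  (\forall k\, \neg H(k,k)) \land ((\forall q\, \exists k\, (\neg H(k,q) \land \neg C(k))) \lor (\exists m\, \neg R(m)))
Rename bound variables to avoid capture: k↦c.
  (\forall k\, \neg H(k,k)) \land ((\forall q\, \exists c\, (\neg H(c,q) \land \neg C(c))) \lor (\exists m\, \neg R(m)))
Extract every quantifier outward, since the variables are now distinct and don't occur free across branches:
  \forall k\, \forall q\, \exists c\, \exists m\, (\neg H(k,k) \land (\neg H(c,q) \land \neg C(c) \lor \neg R(m)))

\forall k\, \forall q\, \exists c\, \exists m\, (\neg H(k,k) \land (\neg H(c,q) \land \neg C(c) \lor \neg R(m)))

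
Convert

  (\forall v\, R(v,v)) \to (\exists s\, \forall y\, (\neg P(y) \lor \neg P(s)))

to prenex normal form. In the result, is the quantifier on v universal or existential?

existential

First replace A → B with ¬A ∨ B.
  \neg (\forall v\, R(v,v)) \lor (\exists s\, \forall y\, (\neg P(y) \lor \neg P(s)))
Move each ¬ inward, flipping quantifiers it crosses:
  (\exists v\, \neg R(v,v)) \lor (\exists s\, \forall y\, (\neg P(y) \lor \neg P(s)))
All bound variables are already distinct, so no renaming is needed.
Pull the quantifiers to the front (each side's bound variable is not free in the other side):
  \exists v\, \exists s\, \forall y\, (\neg R(v,v) \lor \neg P(y) \lor \neg P(s))
The quantifier \forall v sits under an odd number of negations (counting the antecedent side of each →), so it flips to \exists v.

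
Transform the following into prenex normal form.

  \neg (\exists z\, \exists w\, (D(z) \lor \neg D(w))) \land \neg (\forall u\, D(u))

Drive negations inward (¬∀x A ≡ ∃x ¬A, ¬∃x A ≡ ∀x ¬A, De Morgan for ∧/∨):
  (\forall z\, \forall w\, (\neg D(z) \land D(w))) \land (\exists u\, \neg D(u))
All bound variables are already distinct, so no renaming is needed.
Pull the quantifiers to the front (each side's bound variable is not free in the other side):
  \forall z\, \forall w\, \exists u\, (\neg D(z) \land D(w) \land \neg D(u))

\forall z\, \forall w\, \exists u\, (\neg D(z) \land D(w) \land \neg D(u))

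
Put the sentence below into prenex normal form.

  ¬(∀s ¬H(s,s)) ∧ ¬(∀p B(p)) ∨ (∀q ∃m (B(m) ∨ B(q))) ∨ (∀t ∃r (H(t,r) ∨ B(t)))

∃s ∃p ∀q ∃m ∀t ∃r (H(s,s) ∧ ¬B(p) ∨ B(m) ∨ B(q) ∨ H(t,r) ∨ B(t))

Drive negations inward (¬∀x A ≡ ∃x ¬A, ¬∃x A ≡ ∀x ¬A, De Morgan for ∧/∨):
  (∃s H(s,s)) ∧ (∃p ¬B(p)) ∨ (∀q ∃m (B(m) ∨ B(q))) ∨ (∀t ∃r (H(t,r) ∨ B(t)))
All bound variables are already distinct, so no renaming is needed.
Finally move all quantifiers to the prefix:
  ∃s ∃p ∀q ∃m ∀t ∃r (H(s,s) ∧ ¬B(p) ∨ B(m) ∨ B(q) ∨ H(t,r) ∨ B(t))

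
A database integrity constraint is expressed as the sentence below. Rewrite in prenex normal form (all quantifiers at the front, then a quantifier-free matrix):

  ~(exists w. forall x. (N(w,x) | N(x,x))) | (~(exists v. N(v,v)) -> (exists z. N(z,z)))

Eliminate → and ↔ using ¬ and ∨.
  ~(exists w. forall x. (N(w,x) | N(x,x))) | ~~(exists v. N(v,v)) | (exists z. N(z,z))
Drive negations inward (¬∀x A ≡ ∃x ¬A, ¬∃x A ≡ ∀x ¬A, De Morgan for ∧/∨):
  (forall w. exists x. (~N(w,x) & ~N(x,x))) | (exists v. N(v,v)) | (exists z. N(z,z))
Extract every quantifier outward, since the variables are now distinct and don't occur free across branches:
  forall w. exists x. exists v. exists z. (~N(w,x) & ~N(x,x) | N(v,v) | N(z,z))

forall w. exists x. exists v. exists z. (~N(w,x) & ~N(x,x) | N(v,v) | N(z,z))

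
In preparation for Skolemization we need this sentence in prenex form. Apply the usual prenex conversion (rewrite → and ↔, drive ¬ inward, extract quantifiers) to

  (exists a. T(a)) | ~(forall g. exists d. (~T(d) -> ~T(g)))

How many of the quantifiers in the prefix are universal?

1

Eliminate → and ↔ using ¬ and ∨.
  (exists a. T(a)) | ~(forall g. exists d. (~~T(d) | ~T(g)))
Move each ¬ inward, flipping quantifiers it crosses:
  (exists a. T(a)) | (exists g. forall d. (~T(d) & T(g)))
Extract every quantifier outward, since the variables are now distinct and don't occur free across branches:
  exists a. exists g. forall d. (T(a) | ~T(d) & T(g))
The prefix is exists a exists g forall d: 1 universal, 2 existential.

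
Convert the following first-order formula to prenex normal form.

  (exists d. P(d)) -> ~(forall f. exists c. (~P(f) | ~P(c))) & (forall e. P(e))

Rewrite implications/biconditionals: A → B as ¬A ∨ B.
  ~(exists d. P(d)) | ~(forall f. exists c. (~P(f) | ~P(c))) & (forall e. P(e))
Push ¬ through the quantifiers and connectives to reach negation normal form:
  (forall d. ~P(d)) | (exists f. forall c. (P(f) & P(c))) & (forall e. P(e))
Pull the quantifiers to the front (each side's bound variable is not free in the other side):
  forall d. exists f. forall c. forall e. (~P(d) | P(f) & P(c) & P(e))

forall d. exists f. forall c. forall e. (~P(d) | P(f) & P(c) & P(e))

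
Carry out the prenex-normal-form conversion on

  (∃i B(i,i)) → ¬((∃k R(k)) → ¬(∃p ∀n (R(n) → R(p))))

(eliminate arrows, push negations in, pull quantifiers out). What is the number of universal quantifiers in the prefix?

2

Eliminate → and ↔ using ¬ and ∨.
  ¬(∃i B(i,i)) ∨ ¬(¬(∃k R(k)) ∨ ¬(∃p ∀n (¬R(n) ∨ R(p))))
Push ¬ through the quantifiers and connectives to reach negation normal form:
  (∀i ¬B(i,i)) ∨ (∃k R(k)) ∧ (∃p ∀n (¬R(n) ∨ R(p)))
All bound variables are already distinct, so no renaming is needed.
Pull the quantifiers to the front (each side's bound variable is not free in the other side):
  ∀i ∃k ∃p ∀n (¬B(i,i) ∨ R(k) ∧ (¬R(n) ∨ R(p)))
The prefix is ∀i ∃k ∃p ∀n: 2 universal, 2 existential.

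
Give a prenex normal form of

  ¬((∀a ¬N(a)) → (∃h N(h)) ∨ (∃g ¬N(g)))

Rewrite implications/biconditionals: A → B as ¬A ∨ B.
  ¬(¬(∀a ¬N(a)) ∨ (∃h N(h)) ∨ (∃g ¬N(g)))
Push ¬ through the quantifiers and connectives to reach negation normal form:
  (∀a ¬N(a)) ∧ (∀h ¬N(h)) ∧ (∀g N(g))
All bound variables are already distinct, so no renaming is needed.
Finally move all quantifiers to the prefix:
  ∀a ∀h ∀g (¬N(a) ∧ ¬N(h) ∧ N(g))

∀a ∀h ∀g (¬N(a) ∧ ¬N(h) ∧ N(g))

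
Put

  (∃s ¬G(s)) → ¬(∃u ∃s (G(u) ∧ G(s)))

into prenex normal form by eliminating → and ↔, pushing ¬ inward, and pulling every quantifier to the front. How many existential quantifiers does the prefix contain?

0

Eliminate → and ↔ using ¬ and ∨.
  ¬(∃s ¬G(s)) ∨ ¬(∃u ∃s (G(u) ∧ G(s)))
Drive negations inward (¬∀x A ≡ ∃x ¬A, ¬∃x A ≡ ∀x ¬A, De Morgan for ∧/∨):
  (∀s G(s)) ∨ (∀u ∀s (¬G(u) ∨ ¬G(s)))
Standardize variables apart so no two quantifiers bind the same name: s↦w.
  (∀s G(s)) ∨ (∀u ∀w (¬G(u) ∨ ¬G(w)))
Finally move all quantifiers to the prefix:
  ∀s ∀u ∀w (G(s) ∨ ¬G(u) ∨ ¬G(w))
The prefix is ∀s ∀u ∀w: 3 universal, 0 existential.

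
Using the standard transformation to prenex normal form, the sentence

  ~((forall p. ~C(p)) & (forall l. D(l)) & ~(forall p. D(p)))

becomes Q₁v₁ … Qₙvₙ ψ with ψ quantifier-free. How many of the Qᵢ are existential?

2

Move each ¬ inward, flipping quantifiers it crosses:
  (exists p. C(p)) | (exists l. ~D(l)) | (forall p. D(p))
Rename bound variables to avoid capture: p↦r.
  (exists p. C(p)) | (exists l. ~D(l)) | (forall r. D(r))
Extract every quantifier outward, since the variables are now distinct and don't occur free across branches:
  exists p. exists l. forall r. (C(p) | ~D(l) | D(r))
The prefix is exists p exists l forall r: 1 universal, 2 existential.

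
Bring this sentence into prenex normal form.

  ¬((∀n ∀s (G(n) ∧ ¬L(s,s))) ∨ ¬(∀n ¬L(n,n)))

∃n ∃s ∀x1 ((¬G(n) ∨ L(s,s)) ∧ ¬L(x1,x1))

Drive negations inward (¬∀x A ≡ ∃x ¬A, ¬∃x A ≡ ∀x ¬A, De Morgan for ∧/∨):
  (∃n ∃s (¬G(n) ∨ L(s,s))) ∧ (∀n ¬L(n,n))
Rename bound variables to avoid capture: n↦x1.
  (∃n ∃s (¬G(n) ∨ L(s,s))) ∧ (∀x1 ¬L(x1,x1))
Pull the quantifiers to the front (each side's bound variable is not free in the other side):
  ∃n ∃s ∀x1 ((¬G(n) ∨ L(s,s)) ∧ ¬L(x1,x1))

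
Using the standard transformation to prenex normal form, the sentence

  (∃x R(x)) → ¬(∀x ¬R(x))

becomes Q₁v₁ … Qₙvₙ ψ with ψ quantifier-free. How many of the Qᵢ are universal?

Eliminate → and ↔ using ¬ and ∨.
  ¬(∃x R(x)) ∨ ¬(∀x ¬R(x))
Move each ¬ inward, flipping quantifiers it crosses:
  (∀x ¬R(x)) ∨ (∃x R(x))
Rename bound variables to avoid capture: x↦u1.
  (∀x ¬R(x)) ∨ (∃u1 R(u1))
Finally move all quantifiers to the prefix:
  ∀x ∃u1 (¬R(x) ∨ R(u1))
The prefix is ∀x ∃u1: 1 universal, 1 existential.

1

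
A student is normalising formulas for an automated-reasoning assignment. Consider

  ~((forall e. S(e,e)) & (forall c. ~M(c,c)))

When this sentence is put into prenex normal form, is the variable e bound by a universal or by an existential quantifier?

existential

Drive negations inward (¬∀x A ≡ ∃x ¬A, ¬∃x A ≡ ∀x ¬A, De Morgan for ∧/∨):
  (exists e. ~S(e,e)) | (exists c. M(c,c))
Finally move all quantifiers to the prefix:
  exists e. exists c. (~S(e,e) | M(c,c))
The quantifier forall e sits under an odd number of negations, so it flips to exists e.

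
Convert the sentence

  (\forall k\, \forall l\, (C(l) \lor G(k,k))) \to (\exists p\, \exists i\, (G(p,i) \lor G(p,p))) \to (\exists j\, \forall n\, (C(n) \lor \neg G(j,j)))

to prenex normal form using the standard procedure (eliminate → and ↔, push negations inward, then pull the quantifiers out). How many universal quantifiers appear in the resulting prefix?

First replace A → B with ¬A ∨ B.
  \neg (\forall k\, \forall l\, (C(l) \lor G(k,k))) \lor \neg (\exists p\, \exists i\, (G(p,i) \lor G(p,p))) \lor (\exists j\, \forall n\, (C(n) \lor \neg G(j,j)))
Drive negations inward (¬∀x A ≡ ∃x ¬A, ¬∃x A ≡ ∀x ¬A, De Morgan for ∧/∨):
  (\exists k\, \exists l\, (\neg C(l) \land \neg G(k,k))) \lor (\forall p\, \forall i\, (\neg G(p,i) \land \neg G(p,p))) \lor (\exists j\, \forall n\, (C(n) \lor \neg G(j,j)))
Extract every quantifier outward, since the variables are now distinct and don't occur free across branches:
  \exists k\, \exists l\, \forall p\, \forall i\, \exists j\, \forall n\, (\neg C(l) \land \neg G(k,k) \lor \neg G(p,i) \land \neg G(p,p) \lor C(n) \lor \neg G(j,j))
The prefix is \exists k \exists l \forall p \forall i \exists j \forall n: 3 universal, 3 existential.

3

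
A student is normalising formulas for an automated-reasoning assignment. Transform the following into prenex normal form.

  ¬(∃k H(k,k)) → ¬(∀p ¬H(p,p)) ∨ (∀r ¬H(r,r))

Eliminate → and ↔ using ¬ and ∨.
  ¬¬(∃k H(k,k)) ∨ ¬(∀p ¬H(p,p)) ∨ (∀r ¬H(r,r))
Drive negations inward (¬∀x A ≡ ∃x ¬A, ¬∃x A ≡ ∀x ¬A, De Morgan for ∧/∨):
  (∃k H(k,k)) ∨ (∃p H(p,p)) ∨ (∀r ¬H(r,r))
All bound variables are already distinct, so no renaming is needed.
Pull the quantifiers to the front (each side's bound variable is not free in the other side):
  ∃k ∃p ∀r (H(k,k) ∨ H(p,p) ∨ ¬H(r,r))

∃k ∃p ∀r (H(k,k) ∨ H(p,p) ∨ ¬H(r,r))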